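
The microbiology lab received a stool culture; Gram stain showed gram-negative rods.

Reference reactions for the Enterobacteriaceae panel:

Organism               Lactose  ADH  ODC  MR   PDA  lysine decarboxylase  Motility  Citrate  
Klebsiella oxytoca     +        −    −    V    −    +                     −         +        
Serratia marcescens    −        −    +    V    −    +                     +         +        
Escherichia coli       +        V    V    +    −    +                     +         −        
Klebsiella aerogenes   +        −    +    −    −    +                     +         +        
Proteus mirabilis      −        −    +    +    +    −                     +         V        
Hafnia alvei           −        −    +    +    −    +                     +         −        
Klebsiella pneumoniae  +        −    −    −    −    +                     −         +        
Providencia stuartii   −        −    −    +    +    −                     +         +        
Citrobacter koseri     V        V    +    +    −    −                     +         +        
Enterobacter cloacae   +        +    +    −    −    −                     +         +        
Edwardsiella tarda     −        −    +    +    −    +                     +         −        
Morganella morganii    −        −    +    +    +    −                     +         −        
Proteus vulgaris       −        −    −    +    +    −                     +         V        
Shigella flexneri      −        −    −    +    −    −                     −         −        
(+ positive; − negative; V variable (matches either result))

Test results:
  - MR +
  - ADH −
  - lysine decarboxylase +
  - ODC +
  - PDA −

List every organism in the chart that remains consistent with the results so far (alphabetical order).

Edwardsiella tarda, Escherichia coli, Hafnia alvei, Serratia marcescens

ADH −: excludes Enterobacter cloacae — 13 left.
ODC +: excludes 5 organisms — 8 left.
PDA −: excludes Proteus mirabilis, Morganella morganii — 6 left.
lysine decarboxylase +: excludes Citrobacter koseri — 5 left.
MR +: excludes Klebsiella aerogenes — 4 left.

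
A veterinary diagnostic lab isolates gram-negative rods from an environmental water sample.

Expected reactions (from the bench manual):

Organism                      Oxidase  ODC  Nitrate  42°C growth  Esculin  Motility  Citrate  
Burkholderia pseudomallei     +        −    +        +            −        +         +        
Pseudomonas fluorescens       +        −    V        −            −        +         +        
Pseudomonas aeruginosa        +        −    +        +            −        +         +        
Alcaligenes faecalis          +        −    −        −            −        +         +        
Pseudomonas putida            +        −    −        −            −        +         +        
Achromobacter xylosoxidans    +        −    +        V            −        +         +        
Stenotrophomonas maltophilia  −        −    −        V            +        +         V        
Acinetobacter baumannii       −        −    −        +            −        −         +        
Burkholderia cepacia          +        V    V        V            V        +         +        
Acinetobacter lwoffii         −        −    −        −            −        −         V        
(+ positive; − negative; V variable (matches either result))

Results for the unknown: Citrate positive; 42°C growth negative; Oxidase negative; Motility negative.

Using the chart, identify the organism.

Motility −: excludes 8 organisms — 2 left.
Citrate +: all 2 remaining candidates are consistent.
42°C growth −: excludes Acinetobacter baumannii — 1 left.
Oxidase −: the one remaining candidate is consistent.

Acinetobacter lwoffii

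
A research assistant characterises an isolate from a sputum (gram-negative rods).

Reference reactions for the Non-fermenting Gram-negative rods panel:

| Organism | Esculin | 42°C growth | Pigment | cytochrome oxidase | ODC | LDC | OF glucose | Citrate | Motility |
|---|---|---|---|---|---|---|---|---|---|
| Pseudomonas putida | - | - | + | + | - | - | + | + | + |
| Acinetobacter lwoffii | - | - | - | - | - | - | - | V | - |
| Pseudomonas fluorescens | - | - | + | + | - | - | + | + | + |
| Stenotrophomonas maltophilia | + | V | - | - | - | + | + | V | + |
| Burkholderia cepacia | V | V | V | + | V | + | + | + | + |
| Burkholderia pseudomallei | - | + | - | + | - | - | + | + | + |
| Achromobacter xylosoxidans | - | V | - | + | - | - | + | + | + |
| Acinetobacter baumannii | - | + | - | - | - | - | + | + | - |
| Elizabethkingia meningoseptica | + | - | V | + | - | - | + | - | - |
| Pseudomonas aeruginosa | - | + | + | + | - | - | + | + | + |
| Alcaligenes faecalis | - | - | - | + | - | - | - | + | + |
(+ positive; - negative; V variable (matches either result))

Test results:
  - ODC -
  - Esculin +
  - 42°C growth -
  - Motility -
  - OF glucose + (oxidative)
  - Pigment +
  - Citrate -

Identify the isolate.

Citrate -: excludes 8 organisms — 3 left.
Pigment +: excludes Acinetobacter lwoffii, Stenotrophomonas maltophilia — 1 left.
Motility -: the one remaining candidate is consistent.
Esculin +: the one remaining candidate is consistent.
42°C growth -: the one remaining candidate is consistent.
OF glucose +: the one remaining candidate is consistent.
ODC -: the one remaining candidate is consistent.

Elizabethkingia meningoseptica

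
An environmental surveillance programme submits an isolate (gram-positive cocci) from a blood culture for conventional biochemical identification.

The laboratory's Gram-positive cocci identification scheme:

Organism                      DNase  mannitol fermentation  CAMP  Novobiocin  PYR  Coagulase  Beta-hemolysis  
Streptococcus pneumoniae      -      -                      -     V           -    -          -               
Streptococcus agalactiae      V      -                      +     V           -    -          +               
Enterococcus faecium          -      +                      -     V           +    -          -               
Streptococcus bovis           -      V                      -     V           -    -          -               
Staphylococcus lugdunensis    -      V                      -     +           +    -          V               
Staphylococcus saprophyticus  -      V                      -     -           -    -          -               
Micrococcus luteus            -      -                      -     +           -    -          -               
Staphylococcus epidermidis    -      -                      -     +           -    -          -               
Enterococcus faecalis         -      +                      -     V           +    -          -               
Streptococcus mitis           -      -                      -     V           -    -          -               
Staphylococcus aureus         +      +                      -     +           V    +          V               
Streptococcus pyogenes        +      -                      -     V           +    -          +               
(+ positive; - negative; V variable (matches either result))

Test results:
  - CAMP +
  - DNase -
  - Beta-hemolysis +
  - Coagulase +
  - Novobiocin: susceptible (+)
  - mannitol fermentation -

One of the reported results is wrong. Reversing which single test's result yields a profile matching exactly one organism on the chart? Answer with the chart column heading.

Coagulase

As reported, no row in the chart matches all 6 reactions.
Reversing Novobiocin → still no organism matches.
Reversing DNase → still no organism matches.
Reversing mannitol fermentation → still no organism matches.
Reversing Beta-hemolysis → still no organism matches.
Reversing CAMP → still no organism matches.
Reversing Coagulase (to -) → unique match: Streptococcus agalactiae.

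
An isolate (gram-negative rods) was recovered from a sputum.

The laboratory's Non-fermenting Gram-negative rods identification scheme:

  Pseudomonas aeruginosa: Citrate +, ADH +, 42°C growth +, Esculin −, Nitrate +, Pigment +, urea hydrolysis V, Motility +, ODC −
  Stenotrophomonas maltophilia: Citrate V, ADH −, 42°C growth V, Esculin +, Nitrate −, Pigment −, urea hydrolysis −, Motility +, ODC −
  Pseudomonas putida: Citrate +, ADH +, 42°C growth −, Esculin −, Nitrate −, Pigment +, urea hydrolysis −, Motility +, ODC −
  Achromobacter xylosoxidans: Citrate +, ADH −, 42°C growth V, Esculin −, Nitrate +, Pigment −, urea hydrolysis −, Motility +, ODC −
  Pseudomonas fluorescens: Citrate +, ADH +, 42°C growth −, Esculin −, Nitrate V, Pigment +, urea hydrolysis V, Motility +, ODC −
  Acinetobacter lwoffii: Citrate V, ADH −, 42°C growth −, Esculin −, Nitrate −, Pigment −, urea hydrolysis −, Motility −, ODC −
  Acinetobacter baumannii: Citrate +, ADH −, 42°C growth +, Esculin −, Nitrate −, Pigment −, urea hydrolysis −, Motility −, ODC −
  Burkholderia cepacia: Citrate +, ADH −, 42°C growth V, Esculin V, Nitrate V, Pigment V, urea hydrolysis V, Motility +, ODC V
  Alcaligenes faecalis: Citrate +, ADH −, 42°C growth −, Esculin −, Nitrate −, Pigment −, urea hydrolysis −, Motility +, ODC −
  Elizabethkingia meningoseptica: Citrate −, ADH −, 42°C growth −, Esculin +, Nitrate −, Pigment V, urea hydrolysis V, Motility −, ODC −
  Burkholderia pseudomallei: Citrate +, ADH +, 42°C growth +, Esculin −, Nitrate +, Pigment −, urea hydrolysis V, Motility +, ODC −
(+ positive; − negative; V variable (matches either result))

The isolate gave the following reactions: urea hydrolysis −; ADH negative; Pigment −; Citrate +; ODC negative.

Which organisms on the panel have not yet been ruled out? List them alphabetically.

ODC −: all 11 remaining candidates are consistent.
urea hydrolysis −: all 11 remaining candidates are consistent.
ADH −: excludes Pseudomonas aeruginosa, Pseudomonas putida, Pseudomonas fluorescens, Burkholderia pseudomallei — 7 left.
Pigment −: all 7 remaining candidates are consistent.
Citrate +: excludes Elizabethkingia meningoseptica — 6 left.

Achromobacter xylosoxidans, Acinetobacter baumannii, Acinetobacter lwoffii, Alcaligenes faecalis, Burkholderia cepacia, Stenotrophomonas maltophilia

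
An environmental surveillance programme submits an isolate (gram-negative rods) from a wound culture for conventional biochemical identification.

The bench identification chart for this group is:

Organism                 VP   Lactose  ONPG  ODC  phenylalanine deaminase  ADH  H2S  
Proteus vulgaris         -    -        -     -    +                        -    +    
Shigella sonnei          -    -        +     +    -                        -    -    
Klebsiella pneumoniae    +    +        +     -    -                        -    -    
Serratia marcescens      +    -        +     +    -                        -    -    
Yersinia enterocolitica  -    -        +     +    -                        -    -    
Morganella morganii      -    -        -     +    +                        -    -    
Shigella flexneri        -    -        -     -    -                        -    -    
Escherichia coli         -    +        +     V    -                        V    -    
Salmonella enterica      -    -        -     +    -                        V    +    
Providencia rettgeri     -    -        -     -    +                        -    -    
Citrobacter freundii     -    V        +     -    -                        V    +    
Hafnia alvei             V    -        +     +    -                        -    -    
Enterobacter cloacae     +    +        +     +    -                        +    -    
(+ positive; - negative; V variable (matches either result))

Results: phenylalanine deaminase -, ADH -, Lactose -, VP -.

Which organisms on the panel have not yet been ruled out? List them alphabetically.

ADH -: excludes Enterobacter cloacae — 12 left.
phenylalanine deaminase -: excludes Proteus vulgaris, Morganella morganii, Providencia rettgeri — 9 left.
Lactose -: excludes Klebsiella pneumoniae, Escherichia coli — 7 left.
VP -: excludes Serratia marcescens — 6 left.

Citrobacter freundii, Hafnia alvei, Salmonella enterica, Shigella flexneri, Shigella sonnei, Yersinia enterocolitica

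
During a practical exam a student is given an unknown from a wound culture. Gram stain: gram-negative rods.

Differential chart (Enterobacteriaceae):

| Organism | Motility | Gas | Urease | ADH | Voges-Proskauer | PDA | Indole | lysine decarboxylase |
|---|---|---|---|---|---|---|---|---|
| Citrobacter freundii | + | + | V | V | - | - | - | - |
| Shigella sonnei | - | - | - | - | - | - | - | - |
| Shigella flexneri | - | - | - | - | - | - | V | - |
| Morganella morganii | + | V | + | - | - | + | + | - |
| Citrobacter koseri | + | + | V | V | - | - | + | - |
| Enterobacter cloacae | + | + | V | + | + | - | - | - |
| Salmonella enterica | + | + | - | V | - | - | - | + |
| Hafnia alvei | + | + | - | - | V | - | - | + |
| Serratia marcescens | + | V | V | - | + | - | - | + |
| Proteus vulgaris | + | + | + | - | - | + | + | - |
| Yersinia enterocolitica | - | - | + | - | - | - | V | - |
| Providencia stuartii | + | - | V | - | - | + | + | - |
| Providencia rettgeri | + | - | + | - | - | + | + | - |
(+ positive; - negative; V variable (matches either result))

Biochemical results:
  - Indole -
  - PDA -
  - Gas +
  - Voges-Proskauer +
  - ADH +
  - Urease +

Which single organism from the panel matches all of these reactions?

Enterobacter cloacae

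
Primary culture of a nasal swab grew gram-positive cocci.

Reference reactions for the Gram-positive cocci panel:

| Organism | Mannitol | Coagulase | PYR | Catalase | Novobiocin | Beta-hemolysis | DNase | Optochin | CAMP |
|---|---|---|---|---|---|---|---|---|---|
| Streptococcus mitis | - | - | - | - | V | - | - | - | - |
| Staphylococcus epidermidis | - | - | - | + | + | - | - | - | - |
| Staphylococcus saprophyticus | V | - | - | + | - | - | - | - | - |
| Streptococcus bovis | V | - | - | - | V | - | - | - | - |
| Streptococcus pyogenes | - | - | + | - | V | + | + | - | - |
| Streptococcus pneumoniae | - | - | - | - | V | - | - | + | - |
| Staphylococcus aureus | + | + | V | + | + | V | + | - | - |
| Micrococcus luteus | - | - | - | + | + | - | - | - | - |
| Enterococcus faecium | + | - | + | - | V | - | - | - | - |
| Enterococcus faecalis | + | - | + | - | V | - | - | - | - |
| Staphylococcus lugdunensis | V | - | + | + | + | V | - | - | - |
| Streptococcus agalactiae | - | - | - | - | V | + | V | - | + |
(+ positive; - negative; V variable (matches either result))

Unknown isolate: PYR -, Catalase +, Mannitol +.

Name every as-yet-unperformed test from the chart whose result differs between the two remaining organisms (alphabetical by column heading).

Coagulase, DNase, Novobiocin

Catalase +: excludes 7 organisms — 5 left.
Mannitol +: excludes Staphylococcus epidermidis, Micrococcus luteus — 3 left.
PYR -: excludes Staphylococcus lugdunensis — 2 left.
Two candidates remain: Staphylococcus aureus and Staphylococcus saprophyticus.
  Coagulase: Staphylococcus aureus +, Staphylococcus saprophyticus - — discriminates.
  Novobiocin: Staphylococcus aureus +, Staphylococcus saprophyticus - — discriminates.
  Beta-hemolysis: V vs - — variable for at least one, does not separate.
  DNase: Staphylococcus aureus +, Staphylococcus saprophyticus - — discriminates.
  Optochin: - vs - — same for both, does not separate.
  CAMP: - vs - — same for both, does not separate.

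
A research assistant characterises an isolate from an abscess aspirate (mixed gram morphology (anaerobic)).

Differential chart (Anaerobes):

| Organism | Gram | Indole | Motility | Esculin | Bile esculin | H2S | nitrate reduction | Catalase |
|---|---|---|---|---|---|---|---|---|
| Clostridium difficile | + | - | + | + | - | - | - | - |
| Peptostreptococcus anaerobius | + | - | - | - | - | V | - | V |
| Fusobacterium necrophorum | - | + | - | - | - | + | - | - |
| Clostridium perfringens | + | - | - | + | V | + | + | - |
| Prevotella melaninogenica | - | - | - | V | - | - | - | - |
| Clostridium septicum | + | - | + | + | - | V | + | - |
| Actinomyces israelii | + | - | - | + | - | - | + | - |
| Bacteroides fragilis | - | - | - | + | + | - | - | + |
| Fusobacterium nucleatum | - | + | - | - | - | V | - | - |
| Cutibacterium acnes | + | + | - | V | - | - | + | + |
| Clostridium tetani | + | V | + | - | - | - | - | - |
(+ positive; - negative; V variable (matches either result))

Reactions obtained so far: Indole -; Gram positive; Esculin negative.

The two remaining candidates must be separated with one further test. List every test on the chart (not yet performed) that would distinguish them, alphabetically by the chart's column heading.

Motility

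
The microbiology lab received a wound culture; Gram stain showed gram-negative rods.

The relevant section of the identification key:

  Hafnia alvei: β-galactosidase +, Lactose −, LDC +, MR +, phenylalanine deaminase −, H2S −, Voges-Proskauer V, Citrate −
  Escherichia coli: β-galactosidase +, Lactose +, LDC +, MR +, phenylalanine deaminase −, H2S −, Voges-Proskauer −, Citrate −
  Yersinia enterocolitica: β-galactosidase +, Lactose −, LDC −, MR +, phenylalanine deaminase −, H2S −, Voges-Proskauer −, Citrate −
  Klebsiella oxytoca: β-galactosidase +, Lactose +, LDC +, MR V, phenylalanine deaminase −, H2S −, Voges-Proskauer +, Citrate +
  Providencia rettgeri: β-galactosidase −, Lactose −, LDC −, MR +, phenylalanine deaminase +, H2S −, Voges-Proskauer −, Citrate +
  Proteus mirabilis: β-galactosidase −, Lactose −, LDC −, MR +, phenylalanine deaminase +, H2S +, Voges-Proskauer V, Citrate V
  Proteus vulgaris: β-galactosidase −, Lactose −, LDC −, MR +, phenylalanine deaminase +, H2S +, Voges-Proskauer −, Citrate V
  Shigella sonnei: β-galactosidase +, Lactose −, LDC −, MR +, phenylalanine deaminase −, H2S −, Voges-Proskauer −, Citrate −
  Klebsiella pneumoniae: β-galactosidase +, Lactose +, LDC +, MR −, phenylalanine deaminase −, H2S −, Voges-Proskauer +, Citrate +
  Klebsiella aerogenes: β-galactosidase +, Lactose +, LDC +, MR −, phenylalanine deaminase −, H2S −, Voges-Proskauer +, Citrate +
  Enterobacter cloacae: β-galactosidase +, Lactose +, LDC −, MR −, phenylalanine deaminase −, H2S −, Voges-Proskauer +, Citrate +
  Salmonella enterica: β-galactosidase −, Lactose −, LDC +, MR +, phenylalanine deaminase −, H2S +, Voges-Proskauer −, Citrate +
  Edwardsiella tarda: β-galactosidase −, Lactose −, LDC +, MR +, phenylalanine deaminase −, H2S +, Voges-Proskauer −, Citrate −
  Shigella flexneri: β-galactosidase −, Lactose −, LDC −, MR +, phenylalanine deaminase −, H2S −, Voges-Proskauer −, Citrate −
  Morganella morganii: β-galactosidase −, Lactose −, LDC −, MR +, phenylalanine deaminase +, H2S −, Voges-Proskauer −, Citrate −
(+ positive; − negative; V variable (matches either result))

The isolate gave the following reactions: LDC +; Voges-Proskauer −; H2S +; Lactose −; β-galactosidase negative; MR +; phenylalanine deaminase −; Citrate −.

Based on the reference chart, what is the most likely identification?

Edwardsiella tarda

β-galactosidase −: excludes 8 organisms — 7 left.
Voges-Proskauer −: all 7 remaining candidates are consistent.
phenylalanine deaminase −: excludes Providencia rettgeri, Proteus mirabilis, Proteus vulgaris, Morganella morganii — 3 left.
MR +: all 3 remaining candidates are consistent.
LDC +: excludes Shigella flexneri — 2 left.
Lactose −: all 2 remaining candidates are consistent.
H2S +: all 2 remaining candidates are consistent.
Citrate −: excludes Salmonella enterica — 1 left.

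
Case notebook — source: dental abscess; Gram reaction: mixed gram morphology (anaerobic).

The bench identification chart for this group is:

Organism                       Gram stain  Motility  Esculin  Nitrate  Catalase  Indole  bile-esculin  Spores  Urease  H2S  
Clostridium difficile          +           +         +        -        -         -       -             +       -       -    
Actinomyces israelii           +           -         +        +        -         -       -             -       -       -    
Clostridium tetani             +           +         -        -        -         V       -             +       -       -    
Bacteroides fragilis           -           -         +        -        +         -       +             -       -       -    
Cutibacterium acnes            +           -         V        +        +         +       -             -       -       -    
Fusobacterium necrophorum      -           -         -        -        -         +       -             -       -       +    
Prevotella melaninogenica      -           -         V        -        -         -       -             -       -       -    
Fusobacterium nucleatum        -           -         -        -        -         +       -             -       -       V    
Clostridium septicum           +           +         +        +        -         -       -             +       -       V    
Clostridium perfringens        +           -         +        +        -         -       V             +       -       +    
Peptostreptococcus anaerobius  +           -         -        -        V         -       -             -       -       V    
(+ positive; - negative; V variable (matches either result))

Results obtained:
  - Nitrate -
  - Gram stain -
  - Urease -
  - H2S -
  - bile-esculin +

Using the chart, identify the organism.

Bacteroides fragilis

Gram stain -: excludes 7 organisms — 4 left.
bile-esculin +: excludes Fusobacterium necrophorum, Prevotella melaninogenica, Fusobacterium nucleatum — 1 left.
H2S -: the one remaining candidate is consistent.
Nitrate -: the one remaining candidate is consistent.
Urease -: the one remaining candidate is consistent.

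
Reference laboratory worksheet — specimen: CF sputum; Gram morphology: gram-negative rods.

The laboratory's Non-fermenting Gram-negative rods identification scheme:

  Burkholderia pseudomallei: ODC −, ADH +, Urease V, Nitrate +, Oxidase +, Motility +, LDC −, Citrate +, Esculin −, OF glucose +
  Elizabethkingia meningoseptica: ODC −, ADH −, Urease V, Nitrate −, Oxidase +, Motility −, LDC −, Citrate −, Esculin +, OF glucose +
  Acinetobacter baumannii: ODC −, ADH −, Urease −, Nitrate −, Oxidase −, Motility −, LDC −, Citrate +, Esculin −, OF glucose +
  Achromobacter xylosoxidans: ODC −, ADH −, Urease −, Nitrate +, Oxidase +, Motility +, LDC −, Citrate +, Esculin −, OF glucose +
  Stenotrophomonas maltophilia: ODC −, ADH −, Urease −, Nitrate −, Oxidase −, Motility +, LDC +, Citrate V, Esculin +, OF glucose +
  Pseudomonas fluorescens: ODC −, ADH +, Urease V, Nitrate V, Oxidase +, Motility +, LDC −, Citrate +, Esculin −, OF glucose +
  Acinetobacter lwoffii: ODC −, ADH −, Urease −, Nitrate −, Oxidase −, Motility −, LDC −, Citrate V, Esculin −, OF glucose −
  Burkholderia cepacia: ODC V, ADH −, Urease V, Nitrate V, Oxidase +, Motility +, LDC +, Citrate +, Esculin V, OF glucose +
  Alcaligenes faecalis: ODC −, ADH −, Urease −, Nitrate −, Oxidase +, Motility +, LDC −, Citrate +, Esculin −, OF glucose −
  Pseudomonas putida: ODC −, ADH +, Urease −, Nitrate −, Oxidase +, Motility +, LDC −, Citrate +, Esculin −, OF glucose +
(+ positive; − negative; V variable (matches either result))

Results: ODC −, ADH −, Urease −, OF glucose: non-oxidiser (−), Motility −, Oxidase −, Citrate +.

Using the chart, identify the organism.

ODC −: all 10 remaining candidates are consistent.
OF glucose −: excludes 8 organisms — 2 left.
Citrate +: all 2 remaining candidates are consistent.
Urease −: all 2 remaining candidates are consistent.
Motility −: excludes Alcaligenes faecalis — 1 left.
Oxidase −: the one remaining candidate is consistent.
ADH −: the one remaining candidate is consistent.

Acinetobacter lwoffii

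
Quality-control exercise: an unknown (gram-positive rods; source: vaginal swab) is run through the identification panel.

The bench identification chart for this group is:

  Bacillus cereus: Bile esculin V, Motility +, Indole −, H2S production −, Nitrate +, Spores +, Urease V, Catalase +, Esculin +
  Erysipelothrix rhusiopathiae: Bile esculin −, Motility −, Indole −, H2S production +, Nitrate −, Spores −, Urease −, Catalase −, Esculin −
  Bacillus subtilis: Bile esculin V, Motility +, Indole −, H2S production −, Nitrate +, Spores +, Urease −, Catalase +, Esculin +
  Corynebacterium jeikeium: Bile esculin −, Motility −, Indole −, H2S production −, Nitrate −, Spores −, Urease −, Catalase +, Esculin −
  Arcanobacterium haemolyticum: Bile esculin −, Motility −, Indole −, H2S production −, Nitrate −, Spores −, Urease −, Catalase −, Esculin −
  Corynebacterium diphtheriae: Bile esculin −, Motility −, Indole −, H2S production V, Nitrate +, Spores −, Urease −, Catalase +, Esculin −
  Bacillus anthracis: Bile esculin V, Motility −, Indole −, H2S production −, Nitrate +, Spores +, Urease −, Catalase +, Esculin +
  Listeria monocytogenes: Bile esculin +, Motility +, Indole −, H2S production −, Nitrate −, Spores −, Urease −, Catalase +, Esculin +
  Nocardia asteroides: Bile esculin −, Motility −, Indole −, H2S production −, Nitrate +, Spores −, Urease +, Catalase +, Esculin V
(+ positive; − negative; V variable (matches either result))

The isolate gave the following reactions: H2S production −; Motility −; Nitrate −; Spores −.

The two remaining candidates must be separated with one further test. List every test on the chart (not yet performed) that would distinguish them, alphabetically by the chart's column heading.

Catalase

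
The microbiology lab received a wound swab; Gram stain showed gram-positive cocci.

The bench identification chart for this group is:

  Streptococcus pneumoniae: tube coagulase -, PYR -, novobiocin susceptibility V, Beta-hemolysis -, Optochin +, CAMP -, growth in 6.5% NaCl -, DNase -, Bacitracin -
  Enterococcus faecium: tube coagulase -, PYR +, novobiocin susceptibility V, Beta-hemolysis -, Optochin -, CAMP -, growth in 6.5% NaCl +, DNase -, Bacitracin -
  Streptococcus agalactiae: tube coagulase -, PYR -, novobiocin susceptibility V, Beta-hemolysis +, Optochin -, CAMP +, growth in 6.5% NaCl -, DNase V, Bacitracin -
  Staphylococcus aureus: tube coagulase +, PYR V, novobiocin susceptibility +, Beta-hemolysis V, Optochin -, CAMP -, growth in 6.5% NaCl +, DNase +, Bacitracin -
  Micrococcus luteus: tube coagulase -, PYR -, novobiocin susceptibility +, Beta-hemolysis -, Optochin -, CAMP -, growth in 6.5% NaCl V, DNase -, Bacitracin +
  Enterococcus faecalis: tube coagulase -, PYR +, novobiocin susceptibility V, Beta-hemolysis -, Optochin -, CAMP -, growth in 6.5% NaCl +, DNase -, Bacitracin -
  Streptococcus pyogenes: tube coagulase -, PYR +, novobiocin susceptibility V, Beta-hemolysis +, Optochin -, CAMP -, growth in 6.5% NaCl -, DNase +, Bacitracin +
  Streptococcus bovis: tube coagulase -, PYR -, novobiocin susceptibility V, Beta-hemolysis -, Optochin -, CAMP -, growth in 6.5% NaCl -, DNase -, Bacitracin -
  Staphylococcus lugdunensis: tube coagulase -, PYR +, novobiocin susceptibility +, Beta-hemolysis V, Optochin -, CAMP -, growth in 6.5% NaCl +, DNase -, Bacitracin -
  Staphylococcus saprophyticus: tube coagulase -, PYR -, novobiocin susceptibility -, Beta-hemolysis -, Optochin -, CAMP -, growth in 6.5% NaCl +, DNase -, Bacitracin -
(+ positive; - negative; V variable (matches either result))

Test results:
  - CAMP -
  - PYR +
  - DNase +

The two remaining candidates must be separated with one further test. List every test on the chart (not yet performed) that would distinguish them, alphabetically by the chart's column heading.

PYR +: excludes 5 organisms — 5 left.
DNase +: excludes Enterococcus faecium, Enterococcus faecalis, Staphylococcus lugdunensis — 2 left.
CAMP -: all 2 remaining candidates are consistent.
Two candidates remain: Staphylococcus aureus and Streptococcus pyogenes.
  tube coagulase: Staphylococcus aureus +, Streptococcus pyogenes - — discriminates.
  novobiocin susceptibility: + vs V — variable for at least one, does not separate.
  Beta-hemolysis: V vs + — variable for at least one, does not separate.
  Optochin: - vs - — same for both, does not separate.
  growth in 6.5% NaCl: Staphylococcus aureus +, Streptococcus pyogenes - — discriminates.
  Bacitracin: Staphylococcus aureus -, Streptococcus pyogenes + — discriminates.

Bacitracin, growth in 6.5% NaCl, tube coagulase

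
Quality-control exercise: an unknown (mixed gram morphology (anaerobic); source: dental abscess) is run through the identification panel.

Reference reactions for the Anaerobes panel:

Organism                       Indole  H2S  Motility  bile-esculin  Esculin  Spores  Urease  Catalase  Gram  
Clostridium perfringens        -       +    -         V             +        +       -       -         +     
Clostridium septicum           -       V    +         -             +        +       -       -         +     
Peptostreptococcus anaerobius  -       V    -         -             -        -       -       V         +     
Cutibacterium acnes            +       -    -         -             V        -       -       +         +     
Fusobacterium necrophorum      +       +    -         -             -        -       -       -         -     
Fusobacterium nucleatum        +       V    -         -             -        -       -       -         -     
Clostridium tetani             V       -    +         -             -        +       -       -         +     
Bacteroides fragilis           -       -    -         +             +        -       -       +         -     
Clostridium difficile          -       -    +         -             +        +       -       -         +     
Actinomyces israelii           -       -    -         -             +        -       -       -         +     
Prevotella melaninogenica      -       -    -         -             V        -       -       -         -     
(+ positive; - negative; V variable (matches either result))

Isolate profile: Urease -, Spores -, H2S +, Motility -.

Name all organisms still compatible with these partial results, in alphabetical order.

Urease -: all 11 remaining candidates are consistent.
Spores -: excludes Clostridium perfringens, Clostridium septicum, Clostridium tetani, Clostridium difficile — 7 left.
Motility -: all 7 remaining candidates are consistent.
H2S +: excludes Cutibacterium acnes, Bacteroides fragilis, Actinomyces israelii, Prevotella melaninogenica — 3 left.

Fusobacterium necrophorum, Fusobacterium nucleatum, Peptostreptococcus anaerobius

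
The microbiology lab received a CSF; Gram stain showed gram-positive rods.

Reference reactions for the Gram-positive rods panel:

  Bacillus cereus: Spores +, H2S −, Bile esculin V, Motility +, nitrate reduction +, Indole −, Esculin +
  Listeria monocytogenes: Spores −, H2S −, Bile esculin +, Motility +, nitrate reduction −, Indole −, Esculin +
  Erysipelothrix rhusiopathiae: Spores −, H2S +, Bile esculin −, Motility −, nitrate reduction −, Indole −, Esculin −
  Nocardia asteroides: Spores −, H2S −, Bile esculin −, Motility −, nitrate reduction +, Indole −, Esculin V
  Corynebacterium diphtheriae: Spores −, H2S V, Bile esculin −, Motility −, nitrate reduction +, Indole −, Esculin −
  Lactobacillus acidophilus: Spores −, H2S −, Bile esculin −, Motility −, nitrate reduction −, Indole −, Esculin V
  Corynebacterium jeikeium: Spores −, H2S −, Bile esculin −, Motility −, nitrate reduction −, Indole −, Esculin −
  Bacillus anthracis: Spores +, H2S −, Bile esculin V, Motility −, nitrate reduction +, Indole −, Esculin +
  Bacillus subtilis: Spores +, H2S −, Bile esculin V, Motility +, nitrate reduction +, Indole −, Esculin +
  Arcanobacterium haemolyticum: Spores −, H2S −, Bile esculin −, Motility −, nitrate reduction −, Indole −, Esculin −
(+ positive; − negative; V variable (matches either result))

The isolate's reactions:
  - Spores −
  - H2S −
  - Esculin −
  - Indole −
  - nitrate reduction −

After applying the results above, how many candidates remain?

3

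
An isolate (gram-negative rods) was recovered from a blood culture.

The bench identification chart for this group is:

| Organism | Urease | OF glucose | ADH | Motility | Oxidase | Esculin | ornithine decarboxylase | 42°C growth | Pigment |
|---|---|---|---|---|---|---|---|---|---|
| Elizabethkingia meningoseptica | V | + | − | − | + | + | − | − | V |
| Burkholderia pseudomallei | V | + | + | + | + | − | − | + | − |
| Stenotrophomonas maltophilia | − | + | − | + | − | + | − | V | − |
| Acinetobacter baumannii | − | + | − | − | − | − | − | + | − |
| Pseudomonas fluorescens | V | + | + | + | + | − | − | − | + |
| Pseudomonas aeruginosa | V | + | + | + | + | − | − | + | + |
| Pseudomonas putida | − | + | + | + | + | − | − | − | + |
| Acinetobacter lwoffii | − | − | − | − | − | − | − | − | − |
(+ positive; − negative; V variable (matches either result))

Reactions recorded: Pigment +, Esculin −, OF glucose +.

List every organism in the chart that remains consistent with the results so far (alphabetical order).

Pigment +: excludes Burkholderia pseudomallei, Stenotrophomonas maltophilia, Acinetobacter baumannii, Acinetobacter lwoffii — 4 left.
Esculin −: excludes Elizabethkingia meningoseptica — 3 left.
OF glucose +: all 3 remaining candidates are consistent.

Pseudomonas aeruginosa, Pseudomonas fluorescens, Pseudomonas putida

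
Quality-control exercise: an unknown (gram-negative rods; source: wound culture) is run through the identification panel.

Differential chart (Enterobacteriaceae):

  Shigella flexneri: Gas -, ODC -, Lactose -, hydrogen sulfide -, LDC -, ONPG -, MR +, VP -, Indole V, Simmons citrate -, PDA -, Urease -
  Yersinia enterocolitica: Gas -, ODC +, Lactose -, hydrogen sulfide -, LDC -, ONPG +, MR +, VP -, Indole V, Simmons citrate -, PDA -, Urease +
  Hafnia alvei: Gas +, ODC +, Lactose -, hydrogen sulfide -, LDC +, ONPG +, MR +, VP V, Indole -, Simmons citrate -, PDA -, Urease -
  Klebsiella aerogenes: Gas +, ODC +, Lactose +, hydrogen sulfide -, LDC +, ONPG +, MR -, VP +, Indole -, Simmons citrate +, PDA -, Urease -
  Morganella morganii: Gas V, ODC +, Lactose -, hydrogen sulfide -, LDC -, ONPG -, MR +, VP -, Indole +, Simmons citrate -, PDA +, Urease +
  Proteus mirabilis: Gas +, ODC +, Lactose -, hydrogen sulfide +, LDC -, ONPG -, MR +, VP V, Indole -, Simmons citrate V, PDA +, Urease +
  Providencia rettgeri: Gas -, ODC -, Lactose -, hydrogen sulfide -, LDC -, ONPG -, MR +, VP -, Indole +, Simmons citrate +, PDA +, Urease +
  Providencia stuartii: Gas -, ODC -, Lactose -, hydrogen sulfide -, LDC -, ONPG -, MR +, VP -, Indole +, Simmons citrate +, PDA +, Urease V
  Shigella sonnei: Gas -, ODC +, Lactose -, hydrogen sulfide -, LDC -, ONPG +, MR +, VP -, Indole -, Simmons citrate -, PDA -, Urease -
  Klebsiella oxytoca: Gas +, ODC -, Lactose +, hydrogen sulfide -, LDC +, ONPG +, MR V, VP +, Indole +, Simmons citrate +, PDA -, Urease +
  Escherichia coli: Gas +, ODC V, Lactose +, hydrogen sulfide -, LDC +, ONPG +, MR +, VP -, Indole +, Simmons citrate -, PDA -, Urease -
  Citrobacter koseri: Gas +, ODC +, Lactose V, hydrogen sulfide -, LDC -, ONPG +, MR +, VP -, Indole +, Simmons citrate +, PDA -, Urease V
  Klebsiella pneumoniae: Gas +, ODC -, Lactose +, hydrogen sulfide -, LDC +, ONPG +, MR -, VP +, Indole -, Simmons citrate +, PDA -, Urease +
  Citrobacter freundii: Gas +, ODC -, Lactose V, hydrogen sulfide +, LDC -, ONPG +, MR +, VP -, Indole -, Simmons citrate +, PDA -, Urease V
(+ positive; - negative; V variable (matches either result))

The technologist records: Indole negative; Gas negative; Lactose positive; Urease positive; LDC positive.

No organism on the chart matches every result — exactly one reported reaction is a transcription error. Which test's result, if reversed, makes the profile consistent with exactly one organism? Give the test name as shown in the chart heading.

Gas

As reported, no row in the chart matches all 5 reactions.
Reversing Lactose → still no organism matches.
Reversing Gas (to +) → unique match: Klebsiella pneumoniae.
Reversing Indole → still no organism matches.
Reversing Urease → still no organism matches.
Reversing LDC → still no organism matches.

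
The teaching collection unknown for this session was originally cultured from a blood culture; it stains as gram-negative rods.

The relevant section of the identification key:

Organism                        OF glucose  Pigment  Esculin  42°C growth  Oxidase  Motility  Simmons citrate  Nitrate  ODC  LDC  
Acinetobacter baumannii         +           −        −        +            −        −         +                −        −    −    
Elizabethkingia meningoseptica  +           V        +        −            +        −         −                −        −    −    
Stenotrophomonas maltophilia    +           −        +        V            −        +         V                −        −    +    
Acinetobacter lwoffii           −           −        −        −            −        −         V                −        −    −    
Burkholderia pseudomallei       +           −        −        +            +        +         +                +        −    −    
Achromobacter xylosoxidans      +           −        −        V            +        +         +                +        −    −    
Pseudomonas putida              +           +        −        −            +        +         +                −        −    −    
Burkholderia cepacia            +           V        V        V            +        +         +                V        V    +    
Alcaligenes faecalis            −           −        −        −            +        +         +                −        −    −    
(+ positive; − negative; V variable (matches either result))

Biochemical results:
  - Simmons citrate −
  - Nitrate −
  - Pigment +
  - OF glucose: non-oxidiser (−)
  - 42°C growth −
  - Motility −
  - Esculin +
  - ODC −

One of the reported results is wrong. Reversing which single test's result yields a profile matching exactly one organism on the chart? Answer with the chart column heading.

As reported, no row in the chart matches all 8 reactions.
Reversing Simmons citrate → still no organism matches.
Reversing 42°C growth → still no organism matches.
Reversing Motility → still no organism matches.
Reversing OF glucose (to +) → unique match: Elizabethkingia meningoseptica.
Reversing Pigment → still no organism matches.
Reversing Esculin → still no organism matches.
Reversing ODC → still no organism matches.
Reversing Nitrate → still no organism matches.

OF glucose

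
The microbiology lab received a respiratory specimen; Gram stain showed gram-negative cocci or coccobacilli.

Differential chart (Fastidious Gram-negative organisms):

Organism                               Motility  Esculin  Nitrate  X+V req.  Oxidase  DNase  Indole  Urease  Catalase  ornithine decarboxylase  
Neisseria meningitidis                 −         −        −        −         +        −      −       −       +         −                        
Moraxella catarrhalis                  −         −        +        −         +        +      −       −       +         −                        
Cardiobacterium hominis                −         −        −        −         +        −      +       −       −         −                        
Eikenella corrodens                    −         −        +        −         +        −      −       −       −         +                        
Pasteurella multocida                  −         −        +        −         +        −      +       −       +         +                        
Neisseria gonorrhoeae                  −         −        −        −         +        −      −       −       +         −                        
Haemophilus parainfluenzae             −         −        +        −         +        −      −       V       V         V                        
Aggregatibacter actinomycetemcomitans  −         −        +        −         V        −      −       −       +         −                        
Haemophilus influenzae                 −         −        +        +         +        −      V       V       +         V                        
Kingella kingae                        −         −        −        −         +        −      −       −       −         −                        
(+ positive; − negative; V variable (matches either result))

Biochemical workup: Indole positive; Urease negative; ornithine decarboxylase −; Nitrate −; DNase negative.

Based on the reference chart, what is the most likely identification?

Cardiobacterium hominis

Nitrate −: excludes 6 organisms — 4 left.
DNase −: all 4 remaining candidates are consistent.
ornithine decarboxylase −: all 4 remaining candidates are consistent.
Indole +: excludes Neisseria meningitidis, Neisseria gonorrhoeae, Kingella kingae — 1 left.
Urease −: the one remaining candidate is consistent.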